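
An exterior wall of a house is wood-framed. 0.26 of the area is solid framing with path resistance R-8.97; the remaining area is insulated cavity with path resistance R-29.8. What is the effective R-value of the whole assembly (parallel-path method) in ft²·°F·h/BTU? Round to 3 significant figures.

18.6 ft²·°F·h/BTU

U_eff = 0.74/29.8 + 0.26/8.97 = 0.02483 + 0.02899 = 0.05382
R_eff = 1/U_eff = 18.58 ft²·°F·h/BTU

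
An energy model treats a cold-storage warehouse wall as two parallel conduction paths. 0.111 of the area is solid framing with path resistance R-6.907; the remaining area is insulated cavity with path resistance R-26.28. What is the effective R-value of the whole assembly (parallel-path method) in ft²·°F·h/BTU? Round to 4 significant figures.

20.04 ft²·°F·h/BTU

U_eff = 0.889/26.28 + 0.111/6.907 = 0.033828 + 0.016071 = 0.049899
R_eff = 1/U_eff = 20.041 ft²·°F·h/BTU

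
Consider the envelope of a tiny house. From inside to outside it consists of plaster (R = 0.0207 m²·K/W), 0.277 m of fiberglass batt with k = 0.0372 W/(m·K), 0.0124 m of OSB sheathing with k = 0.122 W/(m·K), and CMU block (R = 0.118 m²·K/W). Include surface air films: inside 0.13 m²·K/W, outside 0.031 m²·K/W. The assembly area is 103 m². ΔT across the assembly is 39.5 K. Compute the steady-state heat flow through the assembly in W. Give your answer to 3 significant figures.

0.277/0.0372 = 7.446
0.0124/0.122 = 0.1016
R_total = 0.13 + 0.0207 + 7.446 + 0.1016 + 0.118 + 0.031 = 7.848 m²·K/W
Q = A·ΔT/R = 103 × 39.5 / 7.848 = 518.4 W

518 W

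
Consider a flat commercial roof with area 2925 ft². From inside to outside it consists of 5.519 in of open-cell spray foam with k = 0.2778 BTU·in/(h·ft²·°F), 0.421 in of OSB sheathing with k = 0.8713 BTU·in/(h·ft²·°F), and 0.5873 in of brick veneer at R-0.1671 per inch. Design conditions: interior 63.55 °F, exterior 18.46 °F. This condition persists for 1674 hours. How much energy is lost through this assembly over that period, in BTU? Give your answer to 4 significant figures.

10800000 BTU

5.519/0.2778 = 19.867
0.421/0.8713 = 0.48319
0.5873 × 0.1671 = 0.098138
R_total = 19.867 + 0.48319 + 0.098138 = 20.448 ft²·°F·h/BTU
Q = 2925 × (63.55 − 18.46) / 20.448 = 6449.9 BTU/h
E = 6449.9 × 1674 = 10797000 BTU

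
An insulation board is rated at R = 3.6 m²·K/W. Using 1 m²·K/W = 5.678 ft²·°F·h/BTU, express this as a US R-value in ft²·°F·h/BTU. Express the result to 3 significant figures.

20.4 ft²·°F·h/BTU

R_US = 3.6 × 5.678 = 20.44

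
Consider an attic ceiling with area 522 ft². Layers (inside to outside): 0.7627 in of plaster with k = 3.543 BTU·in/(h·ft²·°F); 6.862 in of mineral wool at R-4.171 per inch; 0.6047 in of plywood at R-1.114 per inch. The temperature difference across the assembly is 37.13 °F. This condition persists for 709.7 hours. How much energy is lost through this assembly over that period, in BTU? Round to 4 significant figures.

0.7627/3.543 = 0.21527
6.862 × 4.171 = 28.621
0.6047 × 1.114 = 0.67364
R_total = 0.21527 + 28.621 + 0.67364 = 29.51 ft²·°F·h/BTU
Q = 522 × 37.13 / 29.51 = 656.78 BTU/h
E = 656.78 × 709.7 = 466120 BTU

466100 BTU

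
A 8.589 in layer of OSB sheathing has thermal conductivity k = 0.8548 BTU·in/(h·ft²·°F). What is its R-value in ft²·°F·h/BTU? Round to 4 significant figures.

R = L/k = 8.589/0.8548 = 10.048 ft²·°F·h/BTU

10.05 ft²·°F·h/BTU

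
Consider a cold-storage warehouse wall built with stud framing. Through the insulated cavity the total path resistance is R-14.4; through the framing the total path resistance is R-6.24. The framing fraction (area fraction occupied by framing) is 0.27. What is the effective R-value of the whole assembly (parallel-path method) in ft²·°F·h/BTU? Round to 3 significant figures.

U_eff = 0.73/14.4 + 0.27/6.24 = 0.05069 + 0.04327 = 0.09396
R_eff = 1/U_eff = 10.64 ft²·°F·h/BTU

10.6 ft²·°F·h/BTU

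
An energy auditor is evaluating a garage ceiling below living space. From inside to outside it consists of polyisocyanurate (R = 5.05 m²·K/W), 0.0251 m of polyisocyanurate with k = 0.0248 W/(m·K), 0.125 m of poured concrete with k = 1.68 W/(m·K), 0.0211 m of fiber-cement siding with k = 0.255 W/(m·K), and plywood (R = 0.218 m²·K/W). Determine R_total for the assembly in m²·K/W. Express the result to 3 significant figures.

0.0251/0.0248 = 1.012
0.125/1.68 = 0.0744
0.0211/0.255 = 0.08275
R_total = 5.05 + 1.012 + 0.0744 + 0.08275 + 0.218 = 6.437 m²·K/W

6.44 m²·K/W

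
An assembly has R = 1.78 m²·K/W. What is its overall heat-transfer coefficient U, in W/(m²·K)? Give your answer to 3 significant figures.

U = 1/R = 1/1.78 = 0.5618

0.562 W/(m²·K)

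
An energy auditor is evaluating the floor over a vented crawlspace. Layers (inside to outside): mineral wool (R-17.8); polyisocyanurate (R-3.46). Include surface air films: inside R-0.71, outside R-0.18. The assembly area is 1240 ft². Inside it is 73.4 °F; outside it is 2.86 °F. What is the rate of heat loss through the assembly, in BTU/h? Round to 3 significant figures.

3950 BTU/h

R_total = 0.71 + 17.8 + 3.46 + 0.18 = 22.15 ft²·°F·h/BTU
Q = A·ΔT/R = 1240 × (73.4 − 2.86) / 22.15 = 3949 BTU/h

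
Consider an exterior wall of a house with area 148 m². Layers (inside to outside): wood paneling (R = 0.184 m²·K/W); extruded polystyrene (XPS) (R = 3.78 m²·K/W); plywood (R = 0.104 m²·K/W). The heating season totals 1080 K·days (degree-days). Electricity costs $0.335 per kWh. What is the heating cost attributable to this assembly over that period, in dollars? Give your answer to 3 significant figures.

316 dollars

R_total = 0.184 + 3.78 + 0.104 = 4.068 m²·K/W
E = A × HDD × 24 / R / 1000 = 148 × 1080 × 24 / 4.068 / 1000 = 943 kWh
Cost = 943 × 0.335 = $315.9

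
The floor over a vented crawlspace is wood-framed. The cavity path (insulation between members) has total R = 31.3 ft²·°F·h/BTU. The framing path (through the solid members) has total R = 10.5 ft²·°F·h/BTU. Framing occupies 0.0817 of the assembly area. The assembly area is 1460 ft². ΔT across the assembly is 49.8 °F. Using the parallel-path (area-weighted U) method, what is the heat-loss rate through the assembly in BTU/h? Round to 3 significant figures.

2700 BTU/h

U_eff = 0.9183/31.3 + 0.0817/10.5 = 0.02934 + 0.007781 = 0.03712
R_eff = 1/U_eff = 26.94 ft²·°F·h/BTU
Q = 1460 × 49.8 / 26.94 = 2699 BTU/h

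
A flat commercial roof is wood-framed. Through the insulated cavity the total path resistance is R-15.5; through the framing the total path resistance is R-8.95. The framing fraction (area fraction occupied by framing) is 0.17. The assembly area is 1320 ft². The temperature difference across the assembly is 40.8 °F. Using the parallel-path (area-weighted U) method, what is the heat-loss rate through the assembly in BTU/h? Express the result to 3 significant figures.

3910 BTU/h

U_eff = 0.83/15.5 + 0.17/8.95 = 0.05355 + 0.01899 = 0.07254
R_eff = 1/U_eff = 13.78 ft²·°F·h/BTU
Q = 1320 × 40.8 / 13.78 = 3907 BTU/h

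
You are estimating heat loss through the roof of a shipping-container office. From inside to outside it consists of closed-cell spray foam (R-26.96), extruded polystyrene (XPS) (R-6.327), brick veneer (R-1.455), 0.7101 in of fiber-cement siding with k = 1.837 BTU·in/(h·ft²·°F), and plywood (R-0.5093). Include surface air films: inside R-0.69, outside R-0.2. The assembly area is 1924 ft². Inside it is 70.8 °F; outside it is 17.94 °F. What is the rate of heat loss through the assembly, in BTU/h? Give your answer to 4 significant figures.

0.7101/1.837 = 0.38655
R_total = 0.69 + 26.96 + 6.327 + 1.455 + 0.38655 + 0.5093 + 0.2 = 36.528 ft²·°F·h/BTU
Q = A·ΔT/R = 1924 × (70.8 − 17.94) / 36.528 = 2784.2 BTU/h

2784 BTU/h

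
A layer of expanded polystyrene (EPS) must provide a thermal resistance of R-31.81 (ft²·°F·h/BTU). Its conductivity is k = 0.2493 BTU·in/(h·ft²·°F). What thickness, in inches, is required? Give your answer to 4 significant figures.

L = R × k = 31.81 × 0.2493 = 7.9302 in

7.930 in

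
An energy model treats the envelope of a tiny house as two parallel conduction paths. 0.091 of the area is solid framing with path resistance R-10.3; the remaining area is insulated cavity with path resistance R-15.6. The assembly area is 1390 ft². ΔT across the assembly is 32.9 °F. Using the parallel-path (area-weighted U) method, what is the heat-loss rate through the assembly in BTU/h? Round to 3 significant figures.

U_eff = 0.909/15.6 + 0.091/10.3 = 0.05827 + 0.008835 = 0.0671
R_eff = 1/U_eff = 14.9 ft²·°F·h/BTU
Q = 1390 × 32.9 / 14.9 = 3069 BTU/h

3070 BTU/h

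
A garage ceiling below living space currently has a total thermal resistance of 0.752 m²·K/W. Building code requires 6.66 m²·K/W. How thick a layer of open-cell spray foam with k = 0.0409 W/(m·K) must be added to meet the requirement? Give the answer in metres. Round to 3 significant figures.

0.242 m

ΔR = 6.66 − 0.752 = 5.908 m²·K/W
L = ΔR × k = 5.908 × 0.0409 = 0.2416 m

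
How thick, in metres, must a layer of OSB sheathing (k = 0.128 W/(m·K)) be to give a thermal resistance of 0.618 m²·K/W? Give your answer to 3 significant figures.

L = R·k = 0.618 × 0.128 = 0.0791 m

0.0791 m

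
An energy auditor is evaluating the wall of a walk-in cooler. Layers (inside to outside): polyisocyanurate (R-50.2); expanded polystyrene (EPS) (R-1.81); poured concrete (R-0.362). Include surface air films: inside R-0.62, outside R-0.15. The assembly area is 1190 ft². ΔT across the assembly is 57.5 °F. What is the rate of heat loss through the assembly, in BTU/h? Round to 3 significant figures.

1290 BTU/h

R_total = 0.62 + 50.2 + 1.81 + 0.362 + 0.15 = 53.14 ft²·°F·h/BTU
Q = A·ΔT/R = 1190 × 57.5 / 53.14 = 1288 BTU/h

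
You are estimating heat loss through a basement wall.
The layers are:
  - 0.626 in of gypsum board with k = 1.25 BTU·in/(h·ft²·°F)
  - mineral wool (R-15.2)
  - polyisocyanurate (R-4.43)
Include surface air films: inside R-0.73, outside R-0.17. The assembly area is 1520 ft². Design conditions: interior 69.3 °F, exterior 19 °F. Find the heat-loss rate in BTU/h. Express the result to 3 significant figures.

0.626/1.25 = 0.5008
R_total = 0.73 + 0.5008 + 15.2 + 4.43 + 0.17 = 21.03 ft²·°F·h/BTU
Q = A·ΔT/R = 1520 × (69.3 − 19) / 21.03 = 3635 BTU/h

3640 BTU/h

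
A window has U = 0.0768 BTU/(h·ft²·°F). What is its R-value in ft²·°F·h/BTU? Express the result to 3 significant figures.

13.0 ft²·°F·h/BTU

R = 1/U = 1/0.0768 = 13.02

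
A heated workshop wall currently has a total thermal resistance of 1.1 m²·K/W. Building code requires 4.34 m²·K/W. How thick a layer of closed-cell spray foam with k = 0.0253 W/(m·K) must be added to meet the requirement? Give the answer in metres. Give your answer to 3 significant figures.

ΔR = 4.34 − 1.1 = 3.24 m²·K/W
L = ΔR × k = 3.24 × 0.0253 = 0.08197 m

0.0820 m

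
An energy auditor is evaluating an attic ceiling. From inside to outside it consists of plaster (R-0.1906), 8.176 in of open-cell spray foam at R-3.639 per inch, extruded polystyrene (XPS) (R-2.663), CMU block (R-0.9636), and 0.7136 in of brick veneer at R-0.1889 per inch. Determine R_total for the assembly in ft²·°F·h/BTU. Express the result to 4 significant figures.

33.70 ft²·°F·h/BTU

8.176 × 3.639 = 29.752
0.7136 × 0.1889 = 0.1348
R_total = 0.1906 + 29.752 + 2.663 + 0.9636 + 0.1348 = 33.704 ft²·°F·h/BTU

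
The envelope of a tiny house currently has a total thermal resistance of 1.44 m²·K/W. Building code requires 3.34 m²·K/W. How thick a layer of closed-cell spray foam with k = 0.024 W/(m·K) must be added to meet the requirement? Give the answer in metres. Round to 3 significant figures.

0.0456 m

ΔR = 3.34 − 1.44 = 1.9 m²·K/W
L = ΔR × k = 1.9 × 0.024 = 0.0456 m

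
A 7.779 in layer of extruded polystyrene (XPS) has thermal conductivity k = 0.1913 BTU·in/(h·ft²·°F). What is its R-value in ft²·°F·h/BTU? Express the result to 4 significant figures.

R = L/k = 7.779/0.1913 = 40.664 ft²·°F·h/BTU

40.66 ft²·°F·h/BTU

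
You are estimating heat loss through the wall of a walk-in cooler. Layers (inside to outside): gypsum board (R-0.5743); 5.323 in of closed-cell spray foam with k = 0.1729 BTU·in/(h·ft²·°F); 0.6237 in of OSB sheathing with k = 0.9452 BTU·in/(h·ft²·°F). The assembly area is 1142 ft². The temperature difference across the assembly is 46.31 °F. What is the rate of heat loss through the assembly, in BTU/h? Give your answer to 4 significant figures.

1652 BTU/h

5.323/0.1729 = 30.787
0.6237/0.9452 = 0.65986
R_total = 0.5743 + 30.787 + 0.65986 = 32.021 ft²·°F·h/BTU
Q = A·ΔT/R = 1142 × 46.31 / 32.021 = 1651.6 BTU/h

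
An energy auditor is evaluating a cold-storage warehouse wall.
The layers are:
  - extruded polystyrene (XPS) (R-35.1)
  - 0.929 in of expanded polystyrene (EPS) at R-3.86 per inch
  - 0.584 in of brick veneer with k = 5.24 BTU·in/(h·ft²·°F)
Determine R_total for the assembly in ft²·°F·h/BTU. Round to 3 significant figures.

38.8 ft²·°F·h/BTU

0.929 × 3.86 = 3.586
0.584/5.24 = 0.1115
R_total = 35.1 + 3.586 + 0.1115 = 38.8 ft²·°F·h/BTU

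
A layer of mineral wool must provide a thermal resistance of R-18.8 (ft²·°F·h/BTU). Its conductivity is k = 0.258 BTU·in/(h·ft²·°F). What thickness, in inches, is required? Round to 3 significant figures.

4.85 in

L = R × k = 18.8 × 0.258 = 4.85 in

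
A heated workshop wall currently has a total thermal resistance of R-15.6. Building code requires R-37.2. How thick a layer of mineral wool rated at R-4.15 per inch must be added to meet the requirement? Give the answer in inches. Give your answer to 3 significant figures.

ΔR = 37.2 − 15.6 = 21.6 ft²·°F·h/BTU
L = ΔR / (R/in) = 21.6/4.15 = 5.205 in

5.20 in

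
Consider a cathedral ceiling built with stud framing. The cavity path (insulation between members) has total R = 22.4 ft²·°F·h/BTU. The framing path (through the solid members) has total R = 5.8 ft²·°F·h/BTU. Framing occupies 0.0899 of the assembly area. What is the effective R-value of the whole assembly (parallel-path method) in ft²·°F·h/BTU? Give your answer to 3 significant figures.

17.8 ft²·°F·h/BTU

U_eff = 0.9101/22.4 + 0.0899/5.8 = 0.04063 + 0.0155 = 0.05613
R_eff = 1/U_eff = 17.82 ft²·°F·h/BTU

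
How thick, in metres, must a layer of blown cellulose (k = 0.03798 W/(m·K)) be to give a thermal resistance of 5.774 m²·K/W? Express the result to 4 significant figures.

0.2193 m

L = R·k = 5.774 × 0.03798 = 0.2193 m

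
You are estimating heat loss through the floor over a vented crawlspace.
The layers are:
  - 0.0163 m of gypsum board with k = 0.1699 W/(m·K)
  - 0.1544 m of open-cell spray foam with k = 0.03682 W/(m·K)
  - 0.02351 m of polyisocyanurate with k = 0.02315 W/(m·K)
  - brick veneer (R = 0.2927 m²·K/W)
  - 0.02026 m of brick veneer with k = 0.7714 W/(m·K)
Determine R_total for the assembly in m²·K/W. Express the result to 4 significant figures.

0.0163/0.1699 = 0.095939
0.1544/0.03682 = 4.1934
0.02351/0.02315 = 1.0156
0.02026/0.7714 = 0.026264
R_total = 0.095939 + 4.1934 + 1.0156 + 0.2927 + 0.026264 = 5.6238 m²·K/W

5.624 m²·K/W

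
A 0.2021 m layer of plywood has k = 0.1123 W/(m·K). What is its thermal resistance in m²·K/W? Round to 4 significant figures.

R = L/k = 0.2021/0.1123 = 1.7996 m²·K/W

1.800 m²·K/W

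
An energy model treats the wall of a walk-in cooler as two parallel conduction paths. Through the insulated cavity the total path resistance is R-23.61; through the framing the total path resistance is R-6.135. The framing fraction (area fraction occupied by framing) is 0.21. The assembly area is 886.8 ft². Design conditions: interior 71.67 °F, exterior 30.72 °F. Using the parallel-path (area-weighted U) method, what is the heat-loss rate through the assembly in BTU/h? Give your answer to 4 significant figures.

U_eff = 0.79/23.61 + 0.21/6.135 = 0.03346 + 0.03423 = 0.06769
R_eff = 1/U_eff = 14.773 ft²·°F·h/BTU
Q = 886.8 × (71.67 − 30.72) / 14.773 = 2458.1 BTU/h

2458 BTU/h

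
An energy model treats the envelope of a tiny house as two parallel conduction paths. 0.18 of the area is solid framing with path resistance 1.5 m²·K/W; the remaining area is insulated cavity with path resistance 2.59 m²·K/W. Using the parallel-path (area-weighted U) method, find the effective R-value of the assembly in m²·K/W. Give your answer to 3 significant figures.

2.29 m²·K/W

U_eff = 0.82/2.59 + 0.18/1.5 = 0.3166 + 0.12 = 0.4366
R_eff = 1/U_eff = 2.29 m²·K/W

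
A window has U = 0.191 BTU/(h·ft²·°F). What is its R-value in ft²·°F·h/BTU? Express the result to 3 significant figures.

5.24 ft²·°F·h/BTU

R = 1/U = 1/0.191 = 5.236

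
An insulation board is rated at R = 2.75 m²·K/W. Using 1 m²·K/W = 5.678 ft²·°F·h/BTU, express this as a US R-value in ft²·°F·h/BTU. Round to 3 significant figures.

15.6 ft²·°F·h/BTU

R_US = 2.75 × 5.678 = 15.61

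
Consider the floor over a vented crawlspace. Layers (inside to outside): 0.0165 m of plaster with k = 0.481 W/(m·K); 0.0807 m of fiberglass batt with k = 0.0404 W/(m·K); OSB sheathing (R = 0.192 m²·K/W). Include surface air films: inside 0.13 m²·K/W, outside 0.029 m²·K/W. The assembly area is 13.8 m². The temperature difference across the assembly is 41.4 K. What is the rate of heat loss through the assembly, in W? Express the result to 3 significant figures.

0.0165/0.481 = 0.0343
0.0807/0.0404 = 1.998
R_total = 0.13 + 0.0343 + 1.998 + 0.192 + 0.029 = 2.383 m²·K/W
Q = A·ΔT/R = 13.8 × 41.4 / 2.383 = 239.8 W

240 W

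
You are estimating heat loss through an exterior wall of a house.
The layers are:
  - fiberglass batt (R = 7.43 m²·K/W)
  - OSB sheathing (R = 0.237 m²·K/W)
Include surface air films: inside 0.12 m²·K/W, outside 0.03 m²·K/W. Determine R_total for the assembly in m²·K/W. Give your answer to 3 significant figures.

7.82 m²·K/W

R_total = 0.12 + 7.43 + 0.237 + 0.03 = 7.817 m²·K/W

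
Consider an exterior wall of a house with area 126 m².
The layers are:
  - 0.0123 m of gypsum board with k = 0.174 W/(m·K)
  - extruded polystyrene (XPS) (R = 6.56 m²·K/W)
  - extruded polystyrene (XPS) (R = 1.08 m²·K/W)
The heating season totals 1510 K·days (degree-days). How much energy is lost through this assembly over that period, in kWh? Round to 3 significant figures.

0.0123/0.174 = 0.07069
R_total = 0.07069 + 6.56 + 1.08 = 7.711 m²·K/W
E = A × HDD × 24 / R / 1000 = 126 × 1510 × 24 / 7.711 / 1000 = 592.2 kWh

592 kWh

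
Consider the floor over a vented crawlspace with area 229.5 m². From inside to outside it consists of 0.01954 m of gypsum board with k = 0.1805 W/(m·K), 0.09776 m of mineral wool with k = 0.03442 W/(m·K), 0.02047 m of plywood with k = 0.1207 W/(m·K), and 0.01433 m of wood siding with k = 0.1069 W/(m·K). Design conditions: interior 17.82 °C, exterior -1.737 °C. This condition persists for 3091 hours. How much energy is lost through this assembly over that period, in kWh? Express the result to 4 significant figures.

4266 kWh

0.01954/0.1805 = 0.10825
0.09776/0.03442 = 2.8402
0.02047/0.1207 = 0.16959
0.01433/0.1069 = 0.13405
R_total = 0.10825 + 2.8402 + 0.16959 + 0.13405 = 3.2521 m²·K/W
Q = 229.5 × (17.82 − (-1.737)) / 3.2521 = 1380.1 W
E = 1380.1 W × 3091 h / 1000 = 4266 kWh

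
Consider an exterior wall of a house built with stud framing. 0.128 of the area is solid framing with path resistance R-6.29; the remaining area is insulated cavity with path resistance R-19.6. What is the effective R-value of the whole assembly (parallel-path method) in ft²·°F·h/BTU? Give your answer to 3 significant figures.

15.4 ft²·°F·h/BTU

U_eff = 0.872/19.6 + 0.128/6.29 = 0.04449 + 0.02035 = 0.06484
R_eff = 1/U_eff = 15.42 ft²·°F·h/BTU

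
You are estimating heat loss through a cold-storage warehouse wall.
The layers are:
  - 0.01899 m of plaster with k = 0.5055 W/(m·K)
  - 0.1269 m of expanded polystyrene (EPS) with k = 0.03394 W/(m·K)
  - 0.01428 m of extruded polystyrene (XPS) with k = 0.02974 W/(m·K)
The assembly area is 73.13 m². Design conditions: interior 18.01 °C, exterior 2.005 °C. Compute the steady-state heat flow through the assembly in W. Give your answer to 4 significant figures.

0.01899/0.5055 = 0.037567
0.1269/0.03394 = 3.739
0.01428/0.02974 = 0.48016
R_total = 0.037567 + 3.739 + 0.48016 = 4.2567 m²·K/W
Q = A·ΔT/R = 73.13 × (18.01 − 2.005) / 4.2567 = 274.97 W

275.0 W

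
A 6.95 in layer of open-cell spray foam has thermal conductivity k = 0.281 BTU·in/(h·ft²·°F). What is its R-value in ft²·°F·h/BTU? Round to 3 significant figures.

24.7 ft²·°F·h/BTU

R = L/k = 6.95/0.281 = 24.73 ft²·°F·h/BTU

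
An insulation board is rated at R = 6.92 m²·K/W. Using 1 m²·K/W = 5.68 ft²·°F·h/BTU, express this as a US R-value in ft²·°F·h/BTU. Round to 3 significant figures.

R_US = 6.92 × 5.68 = 39.31

39.3 ft²·°F·h/BTU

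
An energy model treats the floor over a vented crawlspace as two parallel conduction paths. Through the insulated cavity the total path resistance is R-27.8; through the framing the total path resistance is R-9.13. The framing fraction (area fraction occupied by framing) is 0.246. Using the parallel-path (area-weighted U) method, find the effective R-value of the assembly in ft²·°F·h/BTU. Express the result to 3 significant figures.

U_eff = 0.754/27.8 + 0.246/9.13 = 0.02712 + 0.02694 = 0.05407
R_eff = 1/U_eff = 18.5 ft²·°F·h/BTU

18.5 ft²·°F·h/BTU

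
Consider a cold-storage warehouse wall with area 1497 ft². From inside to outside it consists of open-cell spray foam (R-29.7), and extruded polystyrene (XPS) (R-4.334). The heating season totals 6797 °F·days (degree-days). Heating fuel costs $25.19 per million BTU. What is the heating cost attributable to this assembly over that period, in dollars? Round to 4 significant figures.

180.7 dollars

R_total = 29.7 + 4.334 = 34.034 ft²·°F·h/BTU
E = A × HDD × 24 / R = 1497 × 6797 × 24 / 34.034 = 7175300 BTU
Cost = 7175300/10⁶ × 25.19 = $180.74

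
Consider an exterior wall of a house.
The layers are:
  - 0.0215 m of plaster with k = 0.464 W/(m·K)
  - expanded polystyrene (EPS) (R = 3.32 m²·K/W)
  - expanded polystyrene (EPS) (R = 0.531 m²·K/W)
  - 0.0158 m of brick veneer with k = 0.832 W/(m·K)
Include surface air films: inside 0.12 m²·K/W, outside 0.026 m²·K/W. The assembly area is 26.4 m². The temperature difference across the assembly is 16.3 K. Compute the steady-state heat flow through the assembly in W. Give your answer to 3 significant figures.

0.0215/0.464 = 0.04634
0.0158/0.832 = 0.01899
R_total = 0.12 + 0.04634 + 3.32 + 0.531 + 0.01899 + 0.026 = 4.062 m²·K/W
Q = A·ΔT/R = 26.4 × 16.3 / 4.062 = 105.9 W

106 W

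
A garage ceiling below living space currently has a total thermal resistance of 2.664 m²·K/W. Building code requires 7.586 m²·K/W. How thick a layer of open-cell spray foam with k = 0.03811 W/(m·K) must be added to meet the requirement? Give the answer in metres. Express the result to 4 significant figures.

ΔR = 7.586 − 2.664 = 4.922 m²·K/W
L = ΔR × k = 4.922 × 0.03811 = 0.18758 m

0.1876 m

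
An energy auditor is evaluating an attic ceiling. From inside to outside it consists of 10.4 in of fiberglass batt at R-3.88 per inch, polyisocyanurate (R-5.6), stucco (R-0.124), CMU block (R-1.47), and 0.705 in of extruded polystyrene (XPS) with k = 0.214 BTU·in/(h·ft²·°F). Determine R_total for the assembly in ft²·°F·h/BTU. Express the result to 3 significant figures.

10.4 × 3.88 = 40.35
0.705/0.214 = 3.294
R_total = 40.35 + 5.6 + 0.124 + 1.47 + 3.294 = 50.84 ft²·°F·h/BTU

50.8 ft²·°F·h/BTU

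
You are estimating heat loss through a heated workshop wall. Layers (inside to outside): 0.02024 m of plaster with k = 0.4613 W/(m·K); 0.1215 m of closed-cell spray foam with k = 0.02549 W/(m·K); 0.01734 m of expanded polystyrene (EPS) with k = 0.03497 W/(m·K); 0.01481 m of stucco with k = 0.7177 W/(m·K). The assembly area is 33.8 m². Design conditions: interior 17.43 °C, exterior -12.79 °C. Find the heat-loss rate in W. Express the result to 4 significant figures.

191.7 W

0.02024/0.4613 = 0.043876
0.1215/0.02549 = 4.7666
0.01734/0.03497 = 0.49585
0.01481/0.7177 = 0.020635
R_total = 0.043876 + 4.7666 + 0.49585 + 0.020635 = 5.3269 m²·K/W
Q = A·ΔT/R = 33.8 × (17.43 − (-12.79)) / 5.3269 = 191.75 W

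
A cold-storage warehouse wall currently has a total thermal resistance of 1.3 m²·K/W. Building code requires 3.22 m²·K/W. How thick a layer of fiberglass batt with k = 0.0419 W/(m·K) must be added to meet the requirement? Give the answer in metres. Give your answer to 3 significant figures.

0.0804 m

ΔR = 3.22 − 1.3 = 1.92 m²·K/W
L = ΔR × k = 1.92 × 0.0419 = 0.08045 m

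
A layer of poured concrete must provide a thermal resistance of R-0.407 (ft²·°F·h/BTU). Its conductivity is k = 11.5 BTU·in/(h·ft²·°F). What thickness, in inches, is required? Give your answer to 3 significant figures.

4.68 in

L = R × k = 0.407 × 11.5 = 4.68 in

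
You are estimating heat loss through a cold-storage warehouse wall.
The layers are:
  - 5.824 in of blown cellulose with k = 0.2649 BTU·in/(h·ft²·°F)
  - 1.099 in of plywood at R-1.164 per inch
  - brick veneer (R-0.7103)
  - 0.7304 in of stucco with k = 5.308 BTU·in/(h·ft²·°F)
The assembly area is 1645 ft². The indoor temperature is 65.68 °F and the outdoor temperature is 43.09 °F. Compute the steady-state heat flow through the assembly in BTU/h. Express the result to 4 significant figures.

5.824/0.2649 = 21.986
1.099 × 1.164 = 1.2792
0.7304/5.308 = 0.1376
R_total = 21.986 + 1.2792 + 0.7103 + 0.1376 = 24.113 ft²·°F·h/BTU
Q = A·ΔT/R = 1645 × (65.68 − 43.09) / 24.113 = 1541.1 BTU/h

1541 BTU/h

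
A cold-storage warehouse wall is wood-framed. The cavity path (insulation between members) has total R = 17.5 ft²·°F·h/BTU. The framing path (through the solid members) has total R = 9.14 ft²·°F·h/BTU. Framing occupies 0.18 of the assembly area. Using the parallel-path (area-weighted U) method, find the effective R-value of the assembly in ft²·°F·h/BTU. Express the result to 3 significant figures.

15.0 ft²·°F·h/BTU

U_eff = 0.82/17.5 + 0.18/9.14 = 0.04686 + 0.01969 = 0.06655
R_eff = 1/U_eff = 15.03 ft²·°F·h/BTU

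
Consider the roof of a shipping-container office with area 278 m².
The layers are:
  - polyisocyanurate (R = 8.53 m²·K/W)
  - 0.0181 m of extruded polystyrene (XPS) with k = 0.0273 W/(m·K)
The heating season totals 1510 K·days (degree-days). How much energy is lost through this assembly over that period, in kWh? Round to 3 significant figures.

1100 kWh

0.0181/0.0273 = 0.663
R_total = 8.53 + 0.663 = 9.193 m²·K/W
E = A × HDD × 24 / R / 1000 = 278 × 1510 × 24 / 9.193 / 1000 = 1096 kWh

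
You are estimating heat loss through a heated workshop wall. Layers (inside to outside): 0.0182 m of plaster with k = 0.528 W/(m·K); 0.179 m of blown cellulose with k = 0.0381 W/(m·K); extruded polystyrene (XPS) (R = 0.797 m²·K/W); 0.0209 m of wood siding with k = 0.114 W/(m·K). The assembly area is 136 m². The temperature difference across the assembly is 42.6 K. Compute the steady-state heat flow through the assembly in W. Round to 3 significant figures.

1010 W

0.0182/0.528 = 0.03447
0.179/0.0381 = 4.698
0.0209/0.114 = 0.1833
R_total = 0.03447 + 4.698 + 0.797 + 0.1833 = 5.713 m²·K/W
Q = A·ΔT/R = 136 × 42.6 / 5.713 = 1014 W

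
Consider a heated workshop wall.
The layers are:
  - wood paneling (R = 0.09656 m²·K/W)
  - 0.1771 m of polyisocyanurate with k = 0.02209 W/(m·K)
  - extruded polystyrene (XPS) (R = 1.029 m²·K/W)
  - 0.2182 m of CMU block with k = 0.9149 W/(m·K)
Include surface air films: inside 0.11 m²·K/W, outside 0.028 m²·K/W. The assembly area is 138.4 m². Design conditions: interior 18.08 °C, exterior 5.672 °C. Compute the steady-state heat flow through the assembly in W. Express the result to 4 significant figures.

180.4 W

0.1771/0.02209 = 8.0172
0.2182/0.9149 = 0.2385
R_total = 0.11 + 0.09656 + 8.0172 + 1.029 + 0.2385 + 0.028 = 9.5193 m²·K/W
Q = A·ΔT/R = 138.4 × (18.08 − 5.672) / 9.5193 = 180.4 W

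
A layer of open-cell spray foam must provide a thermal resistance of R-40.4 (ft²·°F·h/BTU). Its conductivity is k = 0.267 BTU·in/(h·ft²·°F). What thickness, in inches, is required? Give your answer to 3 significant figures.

10.8 in

L = R × k = 40.4 × 0.267 = 10.79 in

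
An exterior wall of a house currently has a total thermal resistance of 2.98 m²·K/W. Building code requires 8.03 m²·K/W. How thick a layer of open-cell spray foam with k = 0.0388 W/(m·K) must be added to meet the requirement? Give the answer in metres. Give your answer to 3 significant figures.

ΔR = 8.03 − 2.98 = 5.05 m²·K/W
L = ΔR × k = 5.05 × 0.0388 = 0.1959 m

0.196 m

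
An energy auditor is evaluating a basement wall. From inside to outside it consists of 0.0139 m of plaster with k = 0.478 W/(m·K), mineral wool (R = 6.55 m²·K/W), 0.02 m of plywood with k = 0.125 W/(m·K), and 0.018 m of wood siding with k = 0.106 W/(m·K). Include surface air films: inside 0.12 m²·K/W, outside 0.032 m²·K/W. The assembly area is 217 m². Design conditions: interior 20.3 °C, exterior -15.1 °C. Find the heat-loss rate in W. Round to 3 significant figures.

0.0139/0.478 = 0.02908
0.02/0.125 = 0.16
0.018/0.106 = 0.1698
R_total = 0.12 + 0.02908 + 6.55 + 0.16 + 0.1698 + 0.032 = 7.061 m²·K/W
Q = A·ΔT/R = 217 × (20.3 − (-15.1)) / 7.061 = 1088 W

1090 W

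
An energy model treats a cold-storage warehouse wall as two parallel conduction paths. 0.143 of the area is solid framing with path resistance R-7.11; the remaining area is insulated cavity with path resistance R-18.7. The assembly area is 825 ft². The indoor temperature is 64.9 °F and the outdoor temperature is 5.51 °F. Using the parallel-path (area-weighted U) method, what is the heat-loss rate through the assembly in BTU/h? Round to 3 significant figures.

3230 BTU/h

U_eff = 0.857/18.7 + 0.143/7.11 = 0.04583 + 0.02011 = 0.06594
R_eff = 1/U_eff = 15.16 ft²·°F·h/BTU
Q = 825 × (64.9 − 5.51) / 15.16 = 3231 BTU/h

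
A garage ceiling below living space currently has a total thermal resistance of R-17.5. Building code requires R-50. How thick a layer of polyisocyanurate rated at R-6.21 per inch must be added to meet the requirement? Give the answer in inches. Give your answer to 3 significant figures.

ΔR = 50 − 17.5 = 32.5 ft²·°F·h/BTU
L = ΔR / (R/in) = 32.5/6.21 = 5.233 in

5.23 in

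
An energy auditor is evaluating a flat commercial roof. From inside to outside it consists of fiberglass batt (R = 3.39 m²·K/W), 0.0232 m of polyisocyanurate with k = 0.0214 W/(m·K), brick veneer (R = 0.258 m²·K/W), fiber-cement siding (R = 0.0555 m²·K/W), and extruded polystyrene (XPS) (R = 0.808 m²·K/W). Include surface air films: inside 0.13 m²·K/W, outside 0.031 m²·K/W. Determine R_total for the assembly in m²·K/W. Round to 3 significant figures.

5.76 m²·K/W

0.0232/0.0214 = 1.084
R_total = 0.13 + 3.39 + 1.084 + 0.258 + 0.0555 + 0.808 + 0.031 = 5.757 m²·K/W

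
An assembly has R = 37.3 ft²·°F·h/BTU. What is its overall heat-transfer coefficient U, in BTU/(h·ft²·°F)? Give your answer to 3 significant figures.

U = 1/R = 1/37.3 = 0.02681

0.0268 BTU/(h·ft²·°F)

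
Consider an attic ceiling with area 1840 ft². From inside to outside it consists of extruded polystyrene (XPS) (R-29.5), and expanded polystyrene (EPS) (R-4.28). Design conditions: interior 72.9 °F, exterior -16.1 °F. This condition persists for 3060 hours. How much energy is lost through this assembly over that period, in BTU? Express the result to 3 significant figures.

R_total = 29.5 + 4.28 = 33.78 ft²·°F·h/BTU
Q = 1840 × (72.9 − (-16.1)) / 33.78 = 4848 BTU/h
E = 4848 × 3060 = 14830000 BTU

14800000 BTU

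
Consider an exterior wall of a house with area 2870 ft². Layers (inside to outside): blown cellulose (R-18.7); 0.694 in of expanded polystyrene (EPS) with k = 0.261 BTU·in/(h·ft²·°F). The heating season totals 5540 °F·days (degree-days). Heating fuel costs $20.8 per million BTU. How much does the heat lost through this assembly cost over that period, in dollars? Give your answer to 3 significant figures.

372 dollars

0.694/0.261 = 2.659
R_total = 18.7 + 2.659 = 21.36 ft²·°F·h/BTU
E = A × HDD × 24 / R = 2870 × 5540 × 24 / 21.36 = 17870000 BTU
Cost = 17870000/10⁶ × 20.8 = $371.6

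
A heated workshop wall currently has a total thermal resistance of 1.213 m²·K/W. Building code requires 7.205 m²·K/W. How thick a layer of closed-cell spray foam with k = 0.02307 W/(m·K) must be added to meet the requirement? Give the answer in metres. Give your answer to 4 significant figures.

0.1382 m

ΔR = 7.205 − 1.213 = 5.992 m²·K/W
L = ΔR × k = 5.992 × 0.02307 = 0.13824 m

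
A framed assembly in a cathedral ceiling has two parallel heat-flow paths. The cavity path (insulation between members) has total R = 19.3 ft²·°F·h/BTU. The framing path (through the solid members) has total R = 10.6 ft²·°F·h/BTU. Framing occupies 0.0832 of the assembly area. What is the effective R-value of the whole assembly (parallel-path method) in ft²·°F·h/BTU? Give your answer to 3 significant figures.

18.1 ft²·°F·h/BTU

U_eff = 0.9168/19.3 + 0.0832/10.6 = 0.0475 + 0.007849 = 0.05535
R_eff = 1/U_eff = 18.07 ft²·°F·h/BTU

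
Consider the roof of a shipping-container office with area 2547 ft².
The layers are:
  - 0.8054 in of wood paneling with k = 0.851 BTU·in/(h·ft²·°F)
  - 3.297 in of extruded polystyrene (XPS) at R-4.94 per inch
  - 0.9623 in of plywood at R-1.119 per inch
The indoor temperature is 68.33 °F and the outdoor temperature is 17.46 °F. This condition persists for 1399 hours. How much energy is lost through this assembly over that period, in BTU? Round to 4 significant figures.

9899000 BTU

0.8054/0.851 = 0.94642
3.297 × 4.94 = 16.287
0.9623 × 1.119 = 1.0768
R_total = 0.94642 + 16.287 + 1.0768 = 18.31 ft²·°F·h/BTU
Q = 2547 × (68.33 − 17.46) / 18.31 = 7076.1 BTU/h
E = 7076.1 × 1399 = 9899400 BTU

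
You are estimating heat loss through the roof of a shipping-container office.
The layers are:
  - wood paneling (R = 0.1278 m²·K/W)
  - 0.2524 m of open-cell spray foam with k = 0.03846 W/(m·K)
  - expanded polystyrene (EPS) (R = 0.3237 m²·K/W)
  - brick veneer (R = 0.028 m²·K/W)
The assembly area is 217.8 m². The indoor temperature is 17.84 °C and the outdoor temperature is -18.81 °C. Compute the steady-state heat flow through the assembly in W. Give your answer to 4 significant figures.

1134 W

0.2524/0.03846 = 6.5627
R_total = 0.1278 + 6.5627 + 0.3237 + 0.028 = 7.0422 m²·K/W
Q = A·ΔT/R = 217.8 × (17.84 − (-18.81)) / 7.0422 = 1133.5 W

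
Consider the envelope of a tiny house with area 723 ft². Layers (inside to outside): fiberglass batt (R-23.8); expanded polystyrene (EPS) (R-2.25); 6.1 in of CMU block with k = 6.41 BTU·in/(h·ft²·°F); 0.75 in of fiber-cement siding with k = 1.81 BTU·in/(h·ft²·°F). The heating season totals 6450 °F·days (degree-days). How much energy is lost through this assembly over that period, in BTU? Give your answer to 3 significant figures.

6.1/6.41 = 0.9516
0.75/1.81 = 0.4144
R_total = 23.8 + 2.25 + 0.9516 + 0.4144 = 27.42 ft²·°F·h/BTU
E = A × HDD × 24 / R = 723 × 6450 × 24 / 27.42 = 4082000 BTU

4080000 BTU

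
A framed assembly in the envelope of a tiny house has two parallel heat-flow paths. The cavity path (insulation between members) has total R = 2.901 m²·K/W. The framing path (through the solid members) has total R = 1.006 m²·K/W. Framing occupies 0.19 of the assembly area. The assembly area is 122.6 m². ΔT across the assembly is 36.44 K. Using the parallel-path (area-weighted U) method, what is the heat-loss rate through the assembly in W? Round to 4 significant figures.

2091 W

U_eff = 0.81/2.901 + 0.19/1.006 = 0.27921 + 0.18887 = 0.46808
R_eff = 1/U_eff = 2.1364 m²·K/W
Q = 122.6 × 36.44 / 2.1364 = 2091.2 W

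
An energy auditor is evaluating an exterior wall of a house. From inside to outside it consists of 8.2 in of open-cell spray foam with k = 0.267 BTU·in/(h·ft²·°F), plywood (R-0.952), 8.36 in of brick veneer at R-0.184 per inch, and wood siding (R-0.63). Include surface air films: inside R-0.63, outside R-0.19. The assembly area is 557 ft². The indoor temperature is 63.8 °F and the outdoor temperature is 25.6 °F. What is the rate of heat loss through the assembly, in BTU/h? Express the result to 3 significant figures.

614 BTU/h

8.2/0.267 = 30.71
8.36 × 0.184 = 1.538
R_total = 0.63 + 30.71 + 0.952 + 1.538 + 0.63 + 0.19 = 34.65 ft²·°F·h/BTU
Q = A·ΔT/R = 557 × (63.8 − 25.6) / 34.65 = 614 BTU/h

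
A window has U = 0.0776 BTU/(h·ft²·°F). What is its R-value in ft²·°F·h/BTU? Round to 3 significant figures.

12.9 ft²·°F·h/BTU

R = 1/U = 1/0.0776 = 12.89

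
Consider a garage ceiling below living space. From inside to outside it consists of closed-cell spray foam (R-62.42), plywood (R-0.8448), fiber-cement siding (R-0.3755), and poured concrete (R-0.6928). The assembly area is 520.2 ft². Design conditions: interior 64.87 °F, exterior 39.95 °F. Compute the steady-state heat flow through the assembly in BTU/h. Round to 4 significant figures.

201.5 BTU/h

R_total = 62.42 + 0.8448 + 0.3755 + 0.6928 = 64.333 ft²·°F·h/BTU
Q = A·ΔT/R = 520.2 × (64.87 − 39.95) / 64.333 = 201.5 BTU/h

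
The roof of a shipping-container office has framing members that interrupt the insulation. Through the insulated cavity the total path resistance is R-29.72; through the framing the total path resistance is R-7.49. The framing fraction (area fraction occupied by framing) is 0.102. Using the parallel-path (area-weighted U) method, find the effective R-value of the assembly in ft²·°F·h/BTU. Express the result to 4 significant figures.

U_eff = 0.898/29.72 + 0.102/7.49 = 0.030215 + 0.013618 = 0.043834
R_eff = 1/U_eff = 22.814 ft²·°F·h/BTU

22.81 ft²·°F·h/BTU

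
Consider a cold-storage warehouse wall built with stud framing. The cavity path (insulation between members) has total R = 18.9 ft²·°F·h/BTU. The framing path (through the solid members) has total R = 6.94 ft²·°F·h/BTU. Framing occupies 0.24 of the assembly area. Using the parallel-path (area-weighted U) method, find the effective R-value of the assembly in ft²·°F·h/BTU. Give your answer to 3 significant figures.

U_eff = 0.76/18.9 + 0.24/6.94 = 0.04021 + 0.03458 = 0.07479
R_eff = 1/U_eff = 13.37 ft²·°F·h/BTU

13.4 ft²·°F·h/BTU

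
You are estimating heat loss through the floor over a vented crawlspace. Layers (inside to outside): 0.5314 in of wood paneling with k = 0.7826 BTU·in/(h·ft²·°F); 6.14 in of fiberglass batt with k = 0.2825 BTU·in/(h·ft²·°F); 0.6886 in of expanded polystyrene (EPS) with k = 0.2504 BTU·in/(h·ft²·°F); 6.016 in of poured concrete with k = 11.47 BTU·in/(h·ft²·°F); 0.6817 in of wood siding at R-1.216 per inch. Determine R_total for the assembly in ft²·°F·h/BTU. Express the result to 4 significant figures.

26.52 ft²·°F·h/BTU

0.5314/0.7826 = 0.67902
6.14/0.2825 = 21.735
0.6886/0.2504 = 2.75
6.016/11.47 = 0.5245
0.6817 × 1.216 = 0.82895
R_total = 0.67902 + 21.735 + 2.75 + 0.5245 + 0.82895 = 26.517 ft²·°F·h/BTU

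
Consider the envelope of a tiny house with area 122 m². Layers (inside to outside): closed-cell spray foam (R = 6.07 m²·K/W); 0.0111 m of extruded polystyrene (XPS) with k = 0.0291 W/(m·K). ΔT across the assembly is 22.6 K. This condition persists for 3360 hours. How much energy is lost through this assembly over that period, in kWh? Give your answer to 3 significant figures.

1440 kWh

0.0111/0.0291 = 0.3814
R_total = 6.07 + 0.3814 = 6.451 m²·K/W
Q = 122 × 22.6 / 6.451 = 427.4 W
E = 427.4 W × 3360 h / 1000 = 1436 kWh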